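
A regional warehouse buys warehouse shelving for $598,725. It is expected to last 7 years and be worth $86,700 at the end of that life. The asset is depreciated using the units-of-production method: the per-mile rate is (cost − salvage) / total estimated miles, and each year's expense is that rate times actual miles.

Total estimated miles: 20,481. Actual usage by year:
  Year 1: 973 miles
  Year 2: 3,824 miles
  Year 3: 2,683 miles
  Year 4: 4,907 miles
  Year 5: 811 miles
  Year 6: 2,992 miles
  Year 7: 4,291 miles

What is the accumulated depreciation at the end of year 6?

Depreciable base = $598,725 − $86,700 = $512,025.
Rate = $512,025 / 20,481 miles = $25 per mile.
Year 1: 973 × $25 = $24,325. Book value $574,400.
Year 2: 3,824 × $25 = $95,600. Book value $478,800.
Year 3: 2,683 × $25 = $67,075. Book value $411,725.
Year 4: 4,907 × $25 = $122,675. Book value $289,050.
Year 5: 811 × $25 = $20,275. Book value $268,775.
Year 6: 2,992 × $25 = $74,800. Book value $193,975.
Accumulated through year 6 = $598,725 − $193,975 = $404,750.

$404,750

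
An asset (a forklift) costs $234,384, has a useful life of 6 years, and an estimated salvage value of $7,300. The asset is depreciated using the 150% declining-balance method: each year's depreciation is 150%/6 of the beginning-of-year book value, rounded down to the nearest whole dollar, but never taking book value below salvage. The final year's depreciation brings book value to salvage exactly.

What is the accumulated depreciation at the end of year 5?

$178,763

Depreciable base = $234,384 − $7,300 = $227,084.
Year 1: ⌊$234,384 × 150%/6⌋ = $58,596. Book value $175,788.
Year 2: ⌊$175,788 × 150%/6⌋ = $43,947. Book value $131,841.
Year 3: ⌊$131,841 × 150%/6⌋ = $32,960. Book value $98,881.
Year 4: ⌊$98,881 × 150%/6⌋ = $24,720. Book value $74,161.
Year 5: ⌊$74,161 × 150%/6⌋ = $18,540. Book value $55,621.
Accumulated through year 5 = $234,384 − $55,621 = $178,763.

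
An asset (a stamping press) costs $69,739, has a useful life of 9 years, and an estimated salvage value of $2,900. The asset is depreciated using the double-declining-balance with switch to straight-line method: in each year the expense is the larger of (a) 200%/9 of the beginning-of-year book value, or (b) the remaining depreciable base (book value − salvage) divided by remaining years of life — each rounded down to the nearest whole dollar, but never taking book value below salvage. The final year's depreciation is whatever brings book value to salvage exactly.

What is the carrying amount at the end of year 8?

$7,080

Depreciable base = $69,739 − $2,900 = $66,839.
Year 1: DB = ⌊$69,739 × 200%/9⌋ = $15,497; SL = ⌊$66,839/9⌋ = $7,426 → take DB $15,497. Book value $54,242.
Year 2: DB = ⌊$54,242 × 200%/9⌋ = $12,053; SL = ⌊$51,342/8⌋ = $6,417 → take DB $12,053. Book value $42,189.
Year 3: DB = ⌊$42,189 × 200%/9⌋ = $9,375; SL = ⌊$39,289/7⌋ = $5,612 → take DB $9,375. Book value $32,814.
Year 4: DB = ⌊$32,814 × 200%/9⌋ = $7,292; SL = ⌊$29,914/6⌋ = $4,985 → take DB $7,292. Book value $25,522.
Year 5: DB = ⌊$25,522 × 200%/9⌋ = $5,671; SL = ⌊$22,622/5⌋ = $4,524 → take DB $5,671. Book value $19,851.
Year 6: DB = ⌊$19,851 × 200%/9⌋ = $4,411; SL = ⌊$16,951/4⌋ = $4,237 → take DB $4,411. Book value $15,440.
Year 7: DB = ⌊$15,440 × 200%/9⌋ = $3,431; SL = ⌊$12,540/3⌋ = $4,180 → take SL $4,180. Book value $11,260.
Year 8: DB = ⌊$11,260 × 200%/9⌋ = $2,502; SL = ⌊$8,360/2⌋ = $4,180 → take SL $4,180. Book value $7,080.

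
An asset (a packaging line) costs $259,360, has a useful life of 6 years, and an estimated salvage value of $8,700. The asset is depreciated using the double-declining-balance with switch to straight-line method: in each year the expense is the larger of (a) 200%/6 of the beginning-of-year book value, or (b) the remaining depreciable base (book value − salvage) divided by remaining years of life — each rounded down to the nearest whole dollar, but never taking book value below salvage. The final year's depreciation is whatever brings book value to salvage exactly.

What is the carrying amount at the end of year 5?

$29,966

Depreciable base = $259,360 − $8,700 = $250,660.
Year 1: DB = ⌊$259,360 × 200%/6⌋ = $86,453; SL = ⌊$250,660/6⌋ = $41,776 → take DB $86,453. Book value $172,907.
Year 2: DB = ⌊$172,907 × 200%/6⌋ = $57,635; SL = ⌊$164,207/5⌋ = $32,841 → take DB $57,635. Book value $115,272.
Year 3: DB = ⌊$115,272 × 200%/6⌋ = $38,424; SL = ⌊$106,572/4⌋ = $26,643 → take DB $38,424. Book value $76,848.
Year 4: DB = ⌊$76,848 × 200%/6⌋ = $25,616; SL = ⌊$68,148/3⌋ = $22,716 → take DB $25,616. Book value $51,232.
Year 5: DB = ⌊$51,232 × 200%/6⌋ = $17,077; SL = ⌊$42,532/2⌋ = $21,266 → take SL $21,266. Book value $29,966.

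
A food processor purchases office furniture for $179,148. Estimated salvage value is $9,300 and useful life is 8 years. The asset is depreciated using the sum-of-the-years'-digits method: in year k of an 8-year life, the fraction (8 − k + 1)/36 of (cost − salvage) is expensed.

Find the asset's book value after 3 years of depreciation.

Depreciable base = $179,148 − $9,300 = $169,848.
Sum of the years' digits = 8+7+6+5+4+3+2+1 = 36.
Year 1: $169,848 × 8/36 = $37,744. Book value $141,404.
Year 2: $169,848 × 7/36 = $33,026. Book value $108,378.
Year 3: $169,848 × 6/36 = $28,308. Book value $80,070.

$80,070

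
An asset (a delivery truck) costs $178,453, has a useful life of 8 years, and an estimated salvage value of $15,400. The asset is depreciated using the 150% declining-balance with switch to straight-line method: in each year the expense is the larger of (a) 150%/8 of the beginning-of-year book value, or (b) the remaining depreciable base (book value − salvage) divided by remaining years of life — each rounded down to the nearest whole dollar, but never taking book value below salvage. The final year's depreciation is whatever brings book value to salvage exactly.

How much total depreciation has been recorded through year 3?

$82,734

Depreciable base = $178,453 − $15,400 = $163,053.
Year 1: DB = ⌊$178,453 × 150%/8⌋ = $33,459; SL = ⌊$163,053/8⌋ = $20,381 → take DB $33,459. Book value $144,994.
Year 2: DB = ⌊$144,994 × 150%/8⌋ = $27,186; SL = ⌊$129,594/7⌋ = $18,513 → take DB $27,186. Book value $117,808.
Year 3: DB = ⌊$117,808 × 150%/8⌋ = $22,089; SL = ⌊$102,408/6⌋ = $17,068 → take DB $22,089. Book value $95,719.
Accumulated through year 3 = $178,453 − $95,719 = $82,734.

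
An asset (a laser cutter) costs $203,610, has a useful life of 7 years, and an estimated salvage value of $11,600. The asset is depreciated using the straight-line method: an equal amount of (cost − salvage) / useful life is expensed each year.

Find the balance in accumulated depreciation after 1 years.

Depreciable base = $203,610 − $11,600 = $192,010.
Annual expense = $192,010 / 7 = $27,430.
End of year 1: book value $176,180.
Accumulated through year 1 = $203,610 − $176,180 = $27,430.

$27,430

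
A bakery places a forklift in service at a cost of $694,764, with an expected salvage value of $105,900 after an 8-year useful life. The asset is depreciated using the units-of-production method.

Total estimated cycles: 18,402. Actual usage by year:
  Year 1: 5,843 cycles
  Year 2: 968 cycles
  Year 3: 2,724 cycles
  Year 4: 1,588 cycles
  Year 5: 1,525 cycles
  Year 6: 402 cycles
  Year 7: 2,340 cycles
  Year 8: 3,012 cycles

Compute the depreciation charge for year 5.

Depreciable base = $694,764 − $105,900 = $588,864.
Rate = $588,864 / 18,402 cycles = $32 per cycle.
Year 1: 5,843 × $32 = $186,976. Book value $507,788.
Year 2: 968 × $32 = $30,976. Book value $476,812.
Year 3: 2,724 × $32 = $87,168. Book value $389,644.
Year 4: 1,588 × $32 = $50,816. Book value $338,828.
Year 5: 1,525 × $32 = $48,800. Book value $290,028.

$48,800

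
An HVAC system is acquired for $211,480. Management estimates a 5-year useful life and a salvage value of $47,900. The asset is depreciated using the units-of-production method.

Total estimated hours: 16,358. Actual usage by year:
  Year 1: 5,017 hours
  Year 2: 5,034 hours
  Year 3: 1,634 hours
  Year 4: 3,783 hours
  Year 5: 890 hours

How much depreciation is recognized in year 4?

Depreciable base = $211,480 − $47,900 = $163,580.
Rate = $163,580 / 16,358 hours = $10 per hour.
Year 1: 5,017 × $10 = $50,170. Book value $161,310.
Year 2: 5,034 × $10 = $50,340. Book value $110,970.
Year 3: 1,634 × $10 = $16,340. Book value $94,630.
Year 4: 3,783 × $10 = $37,830. Book value $56,800.

$37,830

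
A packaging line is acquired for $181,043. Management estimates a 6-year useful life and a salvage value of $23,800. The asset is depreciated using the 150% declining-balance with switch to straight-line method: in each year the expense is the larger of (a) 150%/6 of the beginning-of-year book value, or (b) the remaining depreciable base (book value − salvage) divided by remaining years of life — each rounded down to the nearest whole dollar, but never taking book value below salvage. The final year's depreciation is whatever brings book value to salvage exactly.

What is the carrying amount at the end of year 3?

Depreciable base = $181,043 − $23,800 = $157,243.
Year 1: DB = ⌊$181,043 × 150%/6⌋ = $45,260; SL = ⌊$157,243/6⌋ = $26,207 → take DB $45,260. Book value $135,783.
Year 2: DB = ⌊$135,783 × 150%/6⌋ = $33,945; SL = ⌊$111,983/5⌋ = $22,396 → take DB $33,945. Book value $101,838.
Year 3: DB = ⌊$101,838 × 150%/6⌋ = $25,459; SL = ⌊$78,038/4⌋ = $19,509 → take DB $25,459. Book value $76,379.

$76,379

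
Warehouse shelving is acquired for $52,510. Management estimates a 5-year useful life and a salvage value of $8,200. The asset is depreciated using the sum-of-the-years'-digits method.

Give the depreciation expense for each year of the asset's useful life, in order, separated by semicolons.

$14,770; $11,816; $8,862; $5,908; $2,954

Depreciable base = $52,510 − $8,200 = $44,310.
Sum of the years' digits = 5+4+3+2+1 = 15.
Year 1: $44,310 × 5/15 = $14,770. Book value $37,740.
Year 2: $44,310 × 4/15 = $11,816. Book value $25,924.
Year 3: $44,310 × 3/15 = $8,862. Book value $17,062.
Year 4: $44,310 × 2/15 = $5,908. Book value $11,154.
Year 5: $44,310 × 1/15 = $2,954. Book value $8,200.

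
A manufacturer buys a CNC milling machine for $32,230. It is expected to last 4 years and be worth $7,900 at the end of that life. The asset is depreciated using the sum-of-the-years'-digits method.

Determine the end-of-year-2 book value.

$15,199

Depreciable base = $32,230 − $7,900 = $24,330.
Sum of the years' digits = 4+3+2+1 = 10.
Year 1: $24,330 × 4/10 = $9,732. Book value $22,498.
Year 2: $24,330 × 3/10 = $7,299. Book value $15,199.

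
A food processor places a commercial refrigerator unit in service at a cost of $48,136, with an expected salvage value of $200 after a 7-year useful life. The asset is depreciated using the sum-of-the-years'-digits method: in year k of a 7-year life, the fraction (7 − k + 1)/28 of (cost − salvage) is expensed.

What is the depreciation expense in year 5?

Depreciable base = $48,136 − $200 = $47,936.
Sum of the years' digits = 7+6+5+4+3+2+1 = 28.
Year 1: $47,936 × 7/28 = $11,984. Book value $36,152.
Year 2: $47,936 × 6/28 = $10,272. Book value $25,880.
Year 3: $47,936 × 5/28 = $8,560. Book value $17,320.
Year 4: $47,936 × 4/28 = $6,848. Book value $10,472.
Year 5: $47,936 × 3/28 = $5,136. Book value $5,336.

$5,136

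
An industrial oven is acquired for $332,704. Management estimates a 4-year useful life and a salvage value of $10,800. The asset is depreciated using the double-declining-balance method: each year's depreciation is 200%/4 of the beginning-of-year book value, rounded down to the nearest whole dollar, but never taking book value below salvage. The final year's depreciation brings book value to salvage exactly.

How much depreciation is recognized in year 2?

Depreciable base = $332,704 − $10,800 = $321,904.
Year 1: ⌊$332,704 × 200%/4⌋ = $166,352. Book value $166,352.
Year 2: ⌊$166,352 × 200%/4⌋ = $83,176. Book value $83,176.

$83,176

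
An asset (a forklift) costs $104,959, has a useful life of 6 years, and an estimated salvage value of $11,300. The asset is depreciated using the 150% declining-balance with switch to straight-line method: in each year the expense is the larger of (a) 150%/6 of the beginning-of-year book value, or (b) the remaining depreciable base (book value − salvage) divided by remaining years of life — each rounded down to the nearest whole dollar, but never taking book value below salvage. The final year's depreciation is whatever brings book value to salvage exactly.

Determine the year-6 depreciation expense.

Depreciable base = $104,959 − $11,300 = $93,659.
Year 1: DB = ⌊$104,959 × 150%/6⌋ = $26,239; SL = ⌊$93,659/6⌋ = $15,609 → take DB $26,239. Book value $78,720.
Year 2: DB = ⌊$78,720 × 150%/6⌋ = $19,680; SL = ⌊$67,420/5⌋ = $13,484 → take DB $19,680. Book value $59,040.
Year 3: DB = ⌊$59,040 × 150%/6⌋ = $14,760; SL = ⌊$47,740/4⌋ = $11,935 → take DB $14,760. Book value $44,280.
Year 4: DB = ⌊$44,280 × 150%/6⌋ = $11,070; SL = ⌊$32,980/3⌋ = $10,993 → take DB $11,070. Book value $33,210.
Year 5: DB = ⌊$33,210 × 150%/6⌋ = $8,302; SL = ⌊$21,910/2⌋ = $10,955 → take SL $10,955. Book value $22,255.
Year 6 (final): $22,255 − $11,300 = $10,955. Book value $11,300.

$10,955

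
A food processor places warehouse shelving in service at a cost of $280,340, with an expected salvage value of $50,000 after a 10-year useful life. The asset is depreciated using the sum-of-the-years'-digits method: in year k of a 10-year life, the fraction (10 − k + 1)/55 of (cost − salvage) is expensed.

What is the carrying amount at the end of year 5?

Depreciable base = $280,340 − $50,000 = $230,340.
Sum of the years' digits = 10+9+8+7+6+5+4+3+2+1 = 55.
Year 1: $230,340 × 10/55 = $41,880. Book value $238,460.
Year 2: $230,340 × 9/55 = $37,692. Book value $200,768.
Year 3: $230,340 × 8/55 = $33,504. Book value $167,264.
Year 4: $230,340 × 7/55 = $29,316. Book value $137,948.
Year 5: $230,340 × 6/55 = $25,128. Book value $112,820.

$112,820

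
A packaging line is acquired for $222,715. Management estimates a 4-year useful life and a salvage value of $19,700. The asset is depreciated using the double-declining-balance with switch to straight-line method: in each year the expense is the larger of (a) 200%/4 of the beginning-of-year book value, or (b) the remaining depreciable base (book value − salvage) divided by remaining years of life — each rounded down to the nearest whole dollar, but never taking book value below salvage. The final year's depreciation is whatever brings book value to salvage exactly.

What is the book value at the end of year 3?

Depreciable base = $222,715 − $19,700 = $203,015.
Year 1: DB = ⌊$222,715 × 200%/4⌋ = $111,357; SL = ⌊$203,015/4⌋ = $50,753 → take DB $111,357. Book value $111,358.
Year 2: DB = ⌊$111,358 × 200%/4⌋ = $55,679; SL = ⌊$91,658/3⌋ = $30,552 → take DB $55,679. Book value $55,679.
Year 3: DB = ⌊$55,679 × 200%/4⌋ = $27,839; SL = ⌊$35,979/2⌋ = $17,989 → take DB $27,839. Book value $27,840.

$27,840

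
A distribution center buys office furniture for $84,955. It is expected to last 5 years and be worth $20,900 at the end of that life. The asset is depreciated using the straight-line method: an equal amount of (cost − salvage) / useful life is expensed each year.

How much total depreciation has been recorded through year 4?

Depreciable base = $84,955 − $20,900 = $64,055.
Annual expense = $64,055 / 5 = $12,811.
End of year 1: book value $72,144.
End of year 2: book value $59,333.
End of year 3: book value $46,522.
End of year 4: book value $33,711.
Accumulated through year 4 = $84,955 − $33,711 = $51,244.

$51,244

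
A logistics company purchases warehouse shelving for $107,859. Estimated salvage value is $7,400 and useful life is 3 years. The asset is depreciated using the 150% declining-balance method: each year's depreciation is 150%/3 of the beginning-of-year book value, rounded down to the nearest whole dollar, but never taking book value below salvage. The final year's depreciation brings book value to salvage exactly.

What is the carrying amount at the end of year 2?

$26,965

Depreciable base = $107,859 − $7,400 = $100,459.
Year 1: ⌊$107,859 × 150%/3⌋ = $53,929. Book value $53,930.
Year 2: ⌊$53,930 × 150%/3⌋ = $26,965. Book value $26,965.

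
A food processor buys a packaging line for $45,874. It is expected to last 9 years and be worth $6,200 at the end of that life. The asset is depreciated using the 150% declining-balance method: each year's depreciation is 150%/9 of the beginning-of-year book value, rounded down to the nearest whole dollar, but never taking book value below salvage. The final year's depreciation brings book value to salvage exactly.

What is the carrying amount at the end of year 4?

$22,125

Depreciable base = $45,874 − $6,200 = $39,674.
Year 1: ⌊$45,874 × 150%/9⌋ = $7,645. Book value $38,229.
Year 2: ⌊$38,229 × 150%/9⌋ = $6,371. Book value $31,858.
Year 3: ⌊$31,858 × 150%/9⌋ = $5,309. Book value $26,549.
Year 4: ⌊$26,549 × 150%/9⌋ = $4,424. Book value $22,125.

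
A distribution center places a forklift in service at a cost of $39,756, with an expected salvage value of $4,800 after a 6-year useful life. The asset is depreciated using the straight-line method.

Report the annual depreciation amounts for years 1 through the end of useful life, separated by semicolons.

Depreciable base = $39,756 − $4,800 = $34,956.
Annual expense = $34,956 / 6 = $5,826.
End of year 1: book value $33,930.
End of year 2: book value $28,104.
End of year 3: book value $22,278.
End of year 4: book value $16,452.
End of year 5: book value $10,626.
End of year 6: book value $4,800.

$5,826; $5,826; $5,826; $5,826; $5,826; $5,826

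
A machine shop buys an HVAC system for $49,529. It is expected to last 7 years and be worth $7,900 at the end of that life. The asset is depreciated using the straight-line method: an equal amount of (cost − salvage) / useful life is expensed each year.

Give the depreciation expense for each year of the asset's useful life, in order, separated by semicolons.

$5,947; $5,947; $5,947; $5,947; $5,947; $5,947; $5,947

Depreciable base = $49,529 − $7,900 = $41,629.
Annual expense = $41,629 / 7 = $5,947.
End of year 1: book value $43,582.
End of year 2: book value $37,635.
End of year 3: book value $31,688.
End of year 4: book value $25,741.
End of year 5: book value $19,794.
End of year 6: book value $13,847.
End of year 7: book value $7,900.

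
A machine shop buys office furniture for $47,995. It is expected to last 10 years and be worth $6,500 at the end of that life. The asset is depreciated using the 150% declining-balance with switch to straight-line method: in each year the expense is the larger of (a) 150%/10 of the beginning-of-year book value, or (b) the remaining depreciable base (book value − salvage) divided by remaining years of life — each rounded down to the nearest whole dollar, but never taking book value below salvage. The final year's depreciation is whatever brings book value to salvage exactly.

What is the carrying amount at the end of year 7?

Depreciable base = $47,995 − $6,500 = $41,495.
Year 1: DB = ⌊$47,995 × 150%/10⌋ = $7,199; SL = ⌊$41,495/10⌋ = $4,149 → take DB $7,199. Book value $40,796.
Year 2: DB = ⌊$40,796 × 150%/10⌋ = $6,119; SL = ⌊$34,296/9⌋ = $3,810 → take DB $6,119. Book value $34,677.
Year 3: DB = ⌊$34,677 × 150%/10⌋ = $5,201; SL = ⌊$28,177/8⌋ = $3,522 → take DB $5,201. Book value $29,476.
Year 4: DB = ⌊$29,476 × 150%/10⌋ = $4,421; SL = ⌊$22,976/7⌋ = $3,282 → take DB $4,421. Book value $25,055.
Year 5: DB = ⌊$25,055 × 150%/10⌋ = $3,758; SL = ⌊$18,555/6⌋ = $3,092 → take DB $3,758. Book value $21,297.
Year 6: DB = ⌊$21,297 × 150%/10⌋ = $3,194; SL = ⌊$14,797/5⌋ = $2,959 → take DB $3,194. Book value $18,103.
Year 7: DB = ⌊$18,103 × 150%/10⌋ = $2,715; SL = ⌊$11,603/4⌋ = $2,900 → take SL $2,900. Book value $15,203.

$15,203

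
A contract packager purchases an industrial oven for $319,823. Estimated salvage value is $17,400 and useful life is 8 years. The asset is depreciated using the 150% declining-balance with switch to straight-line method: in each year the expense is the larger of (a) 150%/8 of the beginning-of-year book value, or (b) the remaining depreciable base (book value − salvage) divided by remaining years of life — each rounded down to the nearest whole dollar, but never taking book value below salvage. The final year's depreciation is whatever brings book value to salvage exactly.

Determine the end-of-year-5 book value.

Depreciable base = $319,823 − $17,400 = $302,423.
Year 1: DB = ⌊$319,823 × 150%/8⌋ = $59,966; SL = ⌊$302,423/8⌋ = $37,802 → take DB $59,966. Book value $259,857.
Year 2: DB = ⌊$259,857 × 150%/8⌋ = $48,723; SL = ⌊$242,457/7⌋ = $34,636 → take DB $48,723. Book value $211,134.
Year 3: DB = ⌊$211,134 × 150%/8⌋ = $39,587; SL = ⌊$193,734/6⌋ = $32,289 → take DB $39,587. Book value $171,547.
Year 4: DB = ⌊$171,547 × 150%/8⌋ = $32,165; SL = ⌊$154,147/5⌋ = $30,829 → take DB $32,165. Book value $139,382.
Year 5: DB = ⌊$139,382 × 150%/8⌋ = $26,134; SL = ⌊$121,982/4⌋ = $30,495 → take SL $30,495. Book value $108,887.

$108,887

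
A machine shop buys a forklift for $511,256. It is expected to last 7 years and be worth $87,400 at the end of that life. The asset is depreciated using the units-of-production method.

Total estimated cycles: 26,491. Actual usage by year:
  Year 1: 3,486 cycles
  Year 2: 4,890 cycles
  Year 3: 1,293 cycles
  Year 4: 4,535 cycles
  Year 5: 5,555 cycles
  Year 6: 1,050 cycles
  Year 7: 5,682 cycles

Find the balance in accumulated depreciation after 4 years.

$227,264

Depreciable base = $511,256 − $87,400 = $423,856.
Rate = $423,856 / 26,491 cycles = $16 per cycle.
Year 1: 3,486 × $16 = $55,776. Book value $455,480.
Year 2: 4,890 × $16 = $78,240. Book value $377,240.
Year 3: 1,293 × $16 = $20,688. Book value $356,552.
Year 4: 4,535 × $16 = $72,560. Book value $283,992.
Accumulated through year 4 = $511,256 − $283,992 = $227,264.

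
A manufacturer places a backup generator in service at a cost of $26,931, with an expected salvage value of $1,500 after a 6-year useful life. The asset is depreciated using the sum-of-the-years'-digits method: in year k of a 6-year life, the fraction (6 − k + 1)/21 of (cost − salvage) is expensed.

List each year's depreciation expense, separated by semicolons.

$7,266; $6,055; $4,844; $3,633; $2,422; $1,211

Depreciable base = $26,931 − $1,500 = $25,431.
Sum of the years' digits = 6+5+4+3+2+1 = 21.
Year 1: $25,431 × 6/21 = $7,266. Book value $19,665.
Year 2: $25,431 × 5/21 = $6,055. Book value $13,610.
Year 3: $25,431 × 4/21 = $4,844. Book value $8,766.
Year 4: $25,431 × 3/21 = $3,633. Book value $5,133.
Year 5: $25,431 × 2/21 = $2,422. Book value $2,711.
Year 6: $25,431 × 1/21 = $1,211. Book value $1,500.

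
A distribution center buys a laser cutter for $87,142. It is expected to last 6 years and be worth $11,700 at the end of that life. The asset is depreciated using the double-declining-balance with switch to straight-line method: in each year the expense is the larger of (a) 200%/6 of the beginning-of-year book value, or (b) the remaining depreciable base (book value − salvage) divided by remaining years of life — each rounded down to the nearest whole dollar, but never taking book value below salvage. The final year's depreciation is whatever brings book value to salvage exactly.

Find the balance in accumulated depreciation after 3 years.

Depreciable base = $87,142 − $11,700 = $75,442.
Year 1: DB = ⌊$87,142 × 200%/6⌋ = $29,047; SL = ⌊$75,442/6⌋ = $12,573 → take DB $29,047. Book value $58,095.
Year 2: DB = ⌊$58,095 × 200%/6⌋ = $19,365; SL = ⌊$46,395/5⌋ = $9,279 → take DB $19,365. Book value $38,730.
Year 3: DB = ⌊$38,730 × 200%/6⌋ = $12,910; SL = ⌊$27,030/4⌋ = $6,757 → take DB $12,910. Book value $25,820.
Accumulated through year 3 = $87,142 − $25,820 = $61,322.

$61,322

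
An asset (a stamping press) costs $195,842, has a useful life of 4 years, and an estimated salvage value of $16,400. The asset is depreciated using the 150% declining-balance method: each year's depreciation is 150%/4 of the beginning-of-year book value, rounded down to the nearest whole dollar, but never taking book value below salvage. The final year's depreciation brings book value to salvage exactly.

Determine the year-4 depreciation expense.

Depreciable base = $195,842 − $16,400 = $179,442.
Year 1: ⌊$195,842 × 150%/4⌋ = $73,440. Book value $122,402.
Year 2: ⌊$122,402 × 150%/4⌋ = $45,900. Book value $76,502.
Year 3: ⌊$76,502 × 150%/4⌋ = $28,688. Book value $47,814.
Year 4 (final): $47,814 − $16,400 = $31,414. Book value $16,400.

$31,414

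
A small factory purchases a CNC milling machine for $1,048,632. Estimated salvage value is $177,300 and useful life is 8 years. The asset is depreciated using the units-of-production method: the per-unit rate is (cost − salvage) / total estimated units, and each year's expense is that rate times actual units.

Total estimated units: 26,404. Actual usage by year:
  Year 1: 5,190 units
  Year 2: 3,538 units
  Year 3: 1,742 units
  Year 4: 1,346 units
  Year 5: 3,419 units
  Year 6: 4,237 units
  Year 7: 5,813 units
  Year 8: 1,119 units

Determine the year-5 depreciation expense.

$112,827

Depreciable base = $1,048,632 − $177,300 = $871,332.
Rate = $871,332 / 26,404 units = $33 per unit.
Year 1: 5,190 × $33 = $171,270. Book value $877,362.
Year 2: 3,538 × $33 = $116,754. Book value $760,608.
Year 3: 1,742 × $33 = $57,486. Book value $703,122.
Year 4: 1,346 × $33 = $44,418. Book value $658,704.
Year 5: 3,419 × $33 = $112,827. Book value $545,877.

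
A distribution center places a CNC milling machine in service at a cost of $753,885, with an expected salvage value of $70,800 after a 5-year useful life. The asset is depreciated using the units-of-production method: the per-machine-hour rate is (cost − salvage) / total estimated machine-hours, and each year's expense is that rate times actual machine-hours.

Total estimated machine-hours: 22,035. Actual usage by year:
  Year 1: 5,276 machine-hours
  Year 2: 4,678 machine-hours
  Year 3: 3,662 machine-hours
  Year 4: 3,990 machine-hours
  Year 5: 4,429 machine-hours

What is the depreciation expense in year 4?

$123,690

Depreciable base = $753,885 − $70,800 = $683,085.
Rate = $683,085 / 22,035 machine-hours = $31 per machine-hour.
Year 1: 5,276 × $31 = $163,556. Book value $590,329.
Year 2: 4,678 × $31 = $145,018. Book value $445,311.
Year 3: 3,662 × $31 = $113,522. Book value $331,789.
Year 4: 3,990 × $31 = $123,690. Book value $208,099.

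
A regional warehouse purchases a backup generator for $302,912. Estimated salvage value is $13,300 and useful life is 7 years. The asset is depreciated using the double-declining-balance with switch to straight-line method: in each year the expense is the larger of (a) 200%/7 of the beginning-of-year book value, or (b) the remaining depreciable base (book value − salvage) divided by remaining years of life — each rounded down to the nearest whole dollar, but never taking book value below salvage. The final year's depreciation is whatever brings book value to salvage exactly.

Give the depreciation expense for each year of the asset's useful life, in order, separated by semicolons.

$86,546; $61,818; $44,156; $31,540; $22,529; $21,511; $21,512

Depreciable base = $302,912 − $13,300 = $289,612.
Year 1: DB = ⌊$302,912 × 200%/7⌋ = $86,546; SL = ⌊$289,612/7⌋ = $41,373 → take DB $86,546. Book value $216,366.
Year 2: DB = ⌊$216,366 × 200%/7⌋ = $61,818; SL = ⌊$203,066/6⌋ = $33,844 → take DB $61,818. Book value $154,548.
Year 3: DB = ⌊$154,548 × 200%/7⌋ = $44,156; SL = ⌊$141,248/5⌋ = $28,249 → take DB $44,156. Book value $110,392.
Year 4: DB = ⌊$110,392 × 200%/7⌋ = $31,540; SL = ⌊$97,092/4⌋ = $24,273 → take DB $31,540. Book value $78,852.
Year 5: DB = ⌊$78,852 × 200%/7⌋ = $22,529; SL = ⌊$65,552/3⌋ = $21,850 → take DB $22,529. Book value $56,323.
Year 6: DB = ⌊$56,323 × 200%/7⌋ = $16,092; SL = ⌊$43,023/2⌋ = $21,511 → take SL $21,511. Book value $34,812.
Year 7 (final): $34,812 − $13,300 = $21,512. Book value $13,300.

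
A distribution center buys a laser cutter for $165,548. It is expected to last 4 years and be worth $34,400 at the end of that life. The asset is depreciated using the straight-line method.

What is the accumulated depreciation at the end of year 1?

Depreciable base = $165,548 − $34,400 = $131,148.
Annual expense = $131,148 / 4 = $32,787.
End of year 1: book value $132,761.
Accumulated through year 1 = $165,548 − $132,761 = $32,787.

$32,787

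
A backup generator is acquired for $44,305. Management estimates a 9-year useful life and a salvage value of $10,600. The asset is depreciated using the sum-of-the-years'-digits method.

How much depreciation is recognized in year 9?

Depreciable base = $44,305 − $10,600 = $33,705.
Sum of the years' digits = 9+8+7+6+5+4+3+2+1 = 45.
Year 1: $33,705 × 9/45 = $6,741. Book value $37,564.
Year 2: $33,705 × 8/45 = $5,992. Book value $31,572.
Year 3: $33,705 × 7/45 = $5,243. Book value $26,329.
Year 4: $33,705 × 6/45 = $4,494. Book value $21,835.
Year 5: $33,705 × 5/45 = $3,745. Book value $18,090.
Year 6: $33,705 × 4/45 = $2,996. Book value $15,094.
Year 7: $33,705 × 3/45 = $2,247. Book value $12,847.
Year 8: $33,705 × 2/45 = $1,498. Book value $11,349.
Year 9: $33,705 × 1/45 = $749. Book value $10,600.

$749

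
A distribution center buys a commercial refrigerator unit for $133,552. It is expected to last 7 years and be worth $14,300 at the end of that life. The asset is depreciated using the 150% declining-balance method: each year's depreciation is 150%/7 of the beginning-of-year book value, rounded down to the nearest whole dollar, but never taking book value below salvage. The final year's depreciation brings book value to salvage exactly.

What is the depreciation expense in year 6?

Depreciable base = $133,552 − $14,300 = $119,252.
Year 1: ⌊$133,552 × 150%/7⌋ = $28,618. Book value $104,934.
Year 2: ⌊$104,934 × 150%/7⌋ = $22,485. Book value $82,449.
Year 3: ⌊$82,449 × 150%/7⌋ = $17,667. Book value $64,782.
Year 4: ⌊$64,782 × 150%/7⌋ = $13,881. Book value $50,901.
Year 5: ⌊$50,901 × 150%/7⌋ = $10,907. Book value $39,994.
Year 6: ⌊$39,994 × 150%/7⌋ = $8,570. Book value $31,424.

$8,570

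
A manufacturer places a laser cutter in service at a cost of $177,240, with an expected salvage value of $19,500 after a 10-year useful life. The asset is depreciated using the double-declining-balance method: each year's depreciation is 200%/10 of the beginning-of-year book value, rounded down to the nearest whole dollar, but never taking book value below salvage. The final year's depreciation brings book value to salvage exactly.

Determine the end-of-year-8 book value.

Depreciable base = $177,240 − $19,500 = $157,740.
Year 1: ⌊$177,240 × 200%/10⌋ = $35,448. Book value $141,792.
Year 2: ⌊$141,792 × 200%/10⌋ = $28,358. Book value $113,434.
Year 3: ⌊$113,434 × 200%/10⌋ = $22,686. Book value $90,748.
Year 4: ⌊$90,748 × 200%/10⌋ = $18,149. Book value $72,599.
Year 5: ⌊$72,599 × 200%/10⌋ = $14,519. Book value $58,080.
Year 6: ⌊$58,080 × 200%/10⌋ = $11,616. Book value $46,464.
Year 7: ⌊$46,464 × 200%/10⌋ = $9,292. Book value $37,172.
Year 8: ⌊$37,172 × 200%/10⌋ = $7,434. Book value $29,738.

$29,738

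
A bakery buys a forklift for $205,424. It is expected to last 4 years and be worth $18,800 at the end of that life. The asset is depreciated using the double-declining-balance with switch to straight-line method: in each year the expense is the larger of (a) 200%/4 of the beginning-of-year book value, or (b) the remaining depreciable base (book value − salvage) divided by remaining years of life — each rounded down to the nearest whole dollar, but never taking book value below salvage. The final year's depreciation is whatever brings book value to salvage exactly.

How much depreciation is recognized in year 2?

Depreciable base = $205,424 − $18,800 = $186,624.
Year 1: DB = ⌊$205,424 × 200%/4⌋ = $102,712; SL = ⌊$186,624/4⌋ = $46,656 → take DB $102,712. Book value $102,712.
Year 2: DB = ⌊$102,712 × 200%/4⌋ = $51,356; SL = ⌊$83,912/3⌋ = $27,970 → take DB $51,356. Book value $51,356.

$51,356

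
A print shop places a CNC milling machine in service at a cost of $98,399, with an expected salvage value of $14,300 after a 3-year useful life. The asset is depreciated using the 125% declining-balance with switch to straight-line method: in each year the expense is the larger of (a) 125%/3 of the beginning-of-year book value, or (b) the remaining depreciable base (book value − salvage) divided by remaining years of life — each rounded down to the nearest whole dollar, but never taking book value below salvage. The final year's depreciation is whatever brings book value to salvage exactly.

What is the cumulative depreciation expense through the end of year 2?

Depreciable base = $98,399 − $14,300 = $84,099.
Year 1: DB = ⌊$98,399 × 125%/3⌋ = $40,999; SL = ⌊$84,099/3⌋ = $28,033 → take DB $40,999. Book value $57,400.
Year 2: DB = ⌊$57,400 × 125%/3⌋ = $23,916; SL = ⌊$43,100/2⌋ = $21,550 → take DB $23,916. Book value $33,484.
Accumulated through year 2 = $98,399 − $33,484 = $64,915.

$64,915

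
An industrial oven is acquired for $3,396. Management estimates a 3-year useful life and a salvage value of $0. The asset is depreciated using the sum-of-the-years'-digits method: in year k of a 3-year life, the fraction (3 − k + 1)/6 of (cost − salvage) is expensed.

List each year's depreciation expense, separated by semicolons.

$1,698; $1,132; $566

Depreciable base = $3,396 − $0 = $3,396.
Sum of the years' digits = 3+2+1 = 6.
Year 1: $3,396 × 3/6 = $1,698. Book value $1,698.
Year 2: $3,396 × 2/6 = $1,132. Book value $566.
Year 3: $3,396 × 1/6 = $566. Book value $0.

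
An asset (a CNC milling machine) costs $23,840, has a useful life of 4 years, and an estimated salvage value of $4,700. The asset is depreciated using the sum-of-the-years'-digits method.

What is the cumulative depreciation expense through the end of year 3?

$17,226

Depreciable base = $23,840 − $4,700 = $19,140.
Sum of the years' digits = 4+3+2+1 = 10.
Year 1: $19,140 × 4/10 = $7,656. Book value $16,184.
Year 2: $19,140 × 3/10 = $5,742. Book value $10,442.
Year 3: $19,140 × 2/10 = $3,828. Book value $6,614.
Accumulated through year 3 = $23,840 − $6,614 = $17,226.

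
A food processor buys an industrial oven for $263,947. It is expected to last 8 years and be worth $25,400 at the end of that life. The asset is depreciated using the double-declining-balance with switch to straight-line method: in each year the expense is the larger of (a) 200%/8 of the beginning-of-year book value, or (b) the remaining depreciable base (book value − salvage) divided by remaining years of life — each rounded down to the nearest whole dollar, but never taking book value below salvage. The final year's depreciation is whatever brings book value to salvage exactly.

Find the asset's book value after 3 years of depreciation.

$111,354

Depreciable base = $263,947 − $25,400 = $238,547.
Year 1: DB = ⌊$263,947 × 200%/8⌋ = $65,986; SL = ⌊$238,547/8⌋ = $29,818 → take DB $65,986. Book value $197,961.
Year 2: DB = ⌊$197,961 × 200%/8⌋ = $49,490; SL = ⌊$172,561/7⌋ = $24,651 → take DB $49,490. Book value $148,471.
Year 3: DB = ⌊$148,471 × 200%/8⌋ = $37,117; SL = ⌊$123,071/6⌋ = $20,511 → take DB $37,117. Book value $111,354.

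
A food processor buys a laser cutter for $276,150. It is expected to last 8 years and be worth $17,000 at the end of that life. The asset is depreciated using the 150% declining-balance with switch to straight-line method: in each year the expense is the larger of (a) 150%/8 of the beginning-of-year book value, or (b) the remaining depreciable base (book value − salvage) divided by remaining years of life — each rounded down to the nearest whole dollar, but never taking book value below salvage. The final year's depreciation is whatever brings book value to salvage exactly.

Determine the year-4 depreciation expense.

Depreciable base = $276,150 − $17,000 = $259,150.
Year 1: DB = ⌊$276,150 × 150%/8⌋ = $51,778; SL = ⌊$259,150/8⌋ = $32,393 → take DB $51,778. Book value $224,372.
Year 2: DB = ⌊$224,372 × 150%/8⌋ = $42,069; SL = ⌊$207,372/7⌋ = $29,624 → take DB $42,069. Book value $182,303.
Year 3: DB = ⌊$182,303 × 150%/8⌋ = $34,181; SL = ⌊$165,303/6⌋ = $27,550 → take DB $34,181. Book value $148,122.
Year 4: DB = ⌊$148,122 × 150%/8⌋ = $27,772; SL = ⌊$131,122/5⌋ = $26,224 → take DB $27,772. Book value $120,350.

$27,772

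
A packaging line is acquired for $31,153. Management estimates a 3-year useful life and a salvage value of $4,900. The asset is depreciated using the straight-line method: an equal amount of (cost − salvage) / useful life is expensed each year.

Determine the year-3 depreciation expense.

$8,751

Depreciable base = $31,153 − $4,900 = $26,253.
Annual expense = $26,253 / 3 = $8,751.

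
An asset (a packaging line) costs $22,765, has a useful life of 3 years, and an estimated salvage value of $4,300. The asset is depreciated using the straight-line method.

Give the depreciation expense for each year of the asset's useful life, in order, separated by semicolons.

Depreciable base = $22,765 − $4,300 = $18,465.
Annual expense = $18,465 / 3 = $6,155.
End of year 1: book value $16,610.
End of year 2: book value $10,455.
End of year 3: book value $4,300.

$6,155; $6,155; $6,155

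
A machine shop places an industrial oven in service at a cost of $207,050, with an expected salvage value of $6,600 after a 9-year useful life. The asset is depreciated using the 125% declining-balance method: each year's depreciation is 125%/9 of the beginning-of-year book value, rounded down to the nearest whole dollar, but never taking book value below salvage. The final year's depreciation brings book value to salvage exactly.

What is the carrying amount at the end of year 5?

$98,035

Depreciable base = $207,050 − $6,600 = $200,450.
Year 1: ⌊$207,050 × 125%/9⌋ = $28,756. Book value $178,294.
Year 2: ⌊$178,294 × 125%/9⌋ = $24,763. Book value $153,531.
Year 3: ⌊$153,531 × 125%/9⌋ = $21,323. Book value $132,208.
Year 4: ⌊$132,208 × 125%/9⌋ = $18,362. Book value $113,846.
Year 5: ⌊$113,846 × 125%/9⌋ = $15,811. Book value $98,035.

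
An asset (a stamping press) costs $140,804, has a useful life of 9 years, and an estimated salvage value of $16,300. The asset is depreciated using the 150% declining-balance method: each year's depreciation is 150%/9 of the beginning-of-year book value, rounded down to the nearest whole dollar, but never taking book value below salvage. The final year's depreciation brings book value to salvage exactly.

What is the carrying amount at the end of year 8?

Depreciable base = $140,804 − $16,300 = $124,504.
Year 1: ⌊$140,804 × 150%/9⌋ = $23,467. Book value $117,337.
Year 2: ⌊$117,337 × 150%/9⌋ = $19,556. Book value $97,781.
Year 3: ⌊$97,781 × 150%/9⌋ = $16,296. Book value $81,485.
Year 4: ⌊$81,485 × 150%/9⌋ = $13,580. Book value $67,905.
Year 5: ⌊$67,905 × 150%/9⌋ = $11,317. Book value $56,588.
Year 6: ⌊$56,588 × 150%/9⌋ = $9,431. Book value $47,157.
Year 7: ⌊$47,157 × 150%/9⌋ = $7,859. Book value $39,298.
Year 8: ⌊$39,298 × 150%/9⌋ = $6,549. Book value $32,749.

$32,749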